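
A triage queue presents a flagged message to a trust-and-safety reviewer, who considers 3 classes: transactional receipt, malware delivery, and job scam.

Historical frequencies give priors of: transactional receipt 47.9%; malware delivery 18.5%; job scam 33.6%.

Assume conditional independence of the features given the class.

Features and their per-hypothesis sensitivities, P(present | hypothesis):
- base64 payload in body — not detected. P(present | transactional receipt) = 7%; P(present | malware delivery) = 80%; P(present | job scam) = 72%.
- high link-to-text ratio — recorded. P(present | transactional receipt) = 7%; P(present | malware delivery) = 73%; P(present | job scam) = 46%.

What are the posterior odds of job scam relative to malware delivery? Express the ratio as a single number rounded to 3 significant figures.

Posterior odds equal prior odds times the likelihood ratio; only the two competing hypotheses matter (using 1 − P(present | H) for each absent feature).
  job scam: 0.336 × (1 − 0.72) × 0.46 = 0.043277
  malware delivery: 0.185 × (1 − 0.80) × 0.73 = 0.02701
Odds(job scam : malware delivery) = 0.043277 / 0.02701 ≈ 1.60.

1.60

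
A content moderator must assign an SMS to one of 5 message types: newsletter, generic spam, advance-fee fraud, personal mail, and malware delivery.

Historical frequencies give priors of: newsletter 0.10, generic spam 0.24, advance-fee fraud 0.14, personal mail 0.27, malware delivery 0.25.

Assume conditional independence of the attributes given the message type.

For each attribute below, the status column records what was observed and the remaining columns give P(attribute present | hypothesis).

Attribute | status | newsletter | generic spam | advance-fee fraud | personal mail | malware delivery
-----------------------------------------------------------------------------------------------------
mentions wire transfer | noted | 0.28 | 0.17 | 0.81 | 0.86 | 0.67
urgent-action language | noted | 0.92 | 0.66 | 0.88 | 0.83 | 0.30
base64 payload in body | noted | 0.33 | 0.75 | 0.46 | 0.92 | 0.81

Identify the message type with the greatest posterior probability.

personal mail

By Bayes' rule with conditional independence, the unnormalized weight for each hypothesis is prior × ∏ likelihoods:
  newsletter: 0.10 × 0.28 × 0.92 × 0.33 = 0.0085008
  generic spam: 0.24 × 0.17 × 0.66 × 0.75 = 0.020196
  advance-fee fraud: 0.14 × 0.81 × 0.88 × 0.46 = 0.045904
  personal mail: 0.27 × 0.86 × 0.83 × 0.92 = 0.17731
  malware delivery: 0.25 × 0.67 × 0.30 × 0.81 = 0.040703
The unnormalized weights sum to 0.29261.
P(newsletter | evidence) ≈ 0.0085008 / 0.29261 ≈ 0.029
P(generic spam | evidence) ≈ 0.020196 / 0.29261 ≈ 0.069
P(advance-fee fraud | evidence) ≈ 0.045904 / 0.29261 ≈ 0.157
P(personal mail | evidence) ≈ 0.17731 / 0.29261 ≈ 0.606
P(malware delivery | evidence) ≈ 0.040703 / 0.29261 ≈ 0.139
The largest is 0.606, so personal mail is most probable.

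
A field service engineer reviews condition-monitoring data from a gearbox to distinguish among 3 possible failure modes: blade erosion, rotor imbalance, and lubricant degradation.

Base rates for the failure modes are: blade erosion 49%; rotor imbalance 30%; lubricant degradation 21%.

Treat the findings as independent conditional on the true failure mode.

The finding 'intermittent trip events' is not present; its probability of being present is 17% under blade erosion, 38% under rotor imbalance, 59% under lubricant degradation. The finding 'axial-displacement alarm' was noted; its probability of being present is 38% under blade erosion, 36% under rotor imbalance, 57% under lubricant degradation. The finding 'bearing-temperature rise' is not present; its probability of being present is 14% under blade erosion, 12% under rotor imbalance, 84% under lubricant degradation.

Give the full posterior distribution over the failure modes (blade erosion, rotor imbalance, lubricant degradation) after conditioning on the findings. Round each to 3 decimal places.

For each hypothesis, the unnormalized posterior weight is prior × product of the finding likelihoods (using 1 − P(present | H) for each absent finding):
  blade erosion: 0.49 × (1 − 0.17) × 0.38 × (1 − 0.14) = 0.13291
  rotor imbalance: 0.30 × (1 − 0.38) × 0.36 × (1 − 0.12) = 0.058925
  lubricant degradation: 0.21 × (1 − 0.59) × 0.57 × (1 − 0.84) = 0.0078523
Marginal likelihood of the evidence = 0.19969.
P(blade erosion | evidence) = 0.13291 / 0.19969 ≈ 0.666
P(rotor imbalance | evidence) = 0.058925 / 0.19969 ≈ 0.295
P(lubricant degradation | evidence) = 0.0078523 / 0.19969 ≈ 0.039

0.666, 0.295, 0.039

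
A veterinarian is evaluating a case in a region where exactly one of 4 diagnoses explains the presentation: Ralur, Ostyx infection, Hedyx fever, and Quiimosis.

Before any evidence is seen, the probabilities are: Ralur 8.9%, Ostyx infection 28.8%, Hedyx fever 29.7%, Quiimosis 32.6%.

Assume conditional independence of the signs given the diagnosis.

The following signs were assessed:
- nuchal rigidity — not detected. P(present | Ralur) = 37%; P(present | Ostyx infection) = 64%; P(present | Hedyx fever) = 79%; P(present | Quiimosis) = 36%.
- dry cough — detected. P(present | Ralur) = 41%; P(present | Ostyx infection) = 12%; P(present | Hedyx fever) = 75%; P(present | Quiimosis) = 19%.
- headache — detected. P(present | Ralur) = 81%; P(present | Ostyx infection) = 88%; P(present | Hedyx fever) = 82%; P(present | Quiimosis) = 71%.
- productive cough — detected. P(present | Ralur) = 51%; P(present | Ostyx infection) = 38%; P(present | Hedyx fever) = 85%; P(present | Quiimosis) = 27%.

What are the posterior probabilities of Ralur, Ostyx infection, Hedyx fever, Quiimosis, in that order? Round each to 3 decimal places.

0.176, 0.077, 0.605, 0.141

By Bayes' rule with conditional independence, the unnormalized weight for each hypothesis is prior × ∏ likelihoods (using 1 − P(present | H) for each absent sign):
  Ralur: 0.089 × (1 − 0.37) × 0.41 × 0.81 × 0.51 = 0.0094966
  Ostyx infection: 0.288 × (1 − 0.64) × 0.12 × 0.88 × 0.38 = 0.0041605
  Hedyx fever: 0.297 × (1 − 0.79) × 0.75 × 0.82 × 0.85 = 0.032604
  Quiimosis: 0.326 × (1 − 0.36) × 0.19 × 0.71 × 0.27 = 0.0075993
Marginal likelihood of the evidence = 0.05386.
P(Ralur | evidence) = 0.0094966 / 0.05386 ≈ 0.176
P(Ostyx infection | evidence) = 0.0041605 / 0.05386 ≈ 0.077
P(Hedyx fever | evidence) = 0.032604 / 0.05386 ≈ 0.605
P(Quiimosis | evidence) = 0.0075993 / 0.05386 ≈ 0.141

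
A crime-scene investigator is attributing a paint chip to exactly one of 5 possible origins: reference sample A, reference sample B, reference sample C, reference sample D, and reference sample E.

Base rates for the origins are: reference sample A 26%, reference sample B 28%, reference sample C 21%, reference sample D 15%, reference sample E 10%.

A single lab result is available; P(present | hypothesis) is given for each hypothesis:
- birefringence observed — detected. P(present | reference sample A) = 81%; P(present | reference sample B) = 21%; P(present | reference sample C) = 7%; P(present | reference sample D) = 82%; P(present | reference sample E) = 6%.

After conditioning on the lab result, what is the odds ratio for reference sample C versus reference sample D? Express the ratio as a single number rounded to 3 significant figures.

The normalizing constant cancels in an odds ratio, so compute prior × likelihood for the two hypotheses only:
  reference sample C: 0.21 × 0.07 = 0.0147
  reference sample D: 0.15 × 0.82 = 0.123
Posterior odds = 0.0147 / 0.123 ≈ 0.120.

0.120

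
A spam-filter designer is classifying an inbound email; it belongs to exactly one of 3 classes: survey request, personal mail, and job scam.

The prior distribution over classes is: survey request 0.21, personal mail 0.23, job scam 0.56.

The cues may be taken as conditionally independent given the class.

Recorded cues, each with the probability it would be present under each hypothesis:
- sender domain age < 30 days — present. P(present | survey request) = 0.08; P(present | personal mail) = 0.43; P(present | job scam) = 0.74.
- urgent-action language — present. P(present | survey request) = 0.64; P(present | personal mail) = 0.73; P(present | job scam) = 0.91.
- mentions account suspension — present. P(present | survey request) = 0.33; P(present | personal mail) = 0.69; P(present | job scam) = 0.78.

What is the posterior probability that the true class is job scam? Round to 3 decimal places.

0.846

By Bayes' rule with conditional independence, the unnormalized weight for each hypothesis is prior × ∏ likelihoods:
  survey request: 0.21 × 0.08 × 0.64 × 0.33 = 0.0035482
  personal mail: 0.23 × 0.43 × 0.73 × 0.69 = 0.049816
  job scam: 0.56 × 0.74 × 0.91 × 0.78 = 0.29414
Marginal likelihood of the evidence = 0.34751.
P(job scam | evidence) = 0.29414 / 0.34751 ≈ 0.846.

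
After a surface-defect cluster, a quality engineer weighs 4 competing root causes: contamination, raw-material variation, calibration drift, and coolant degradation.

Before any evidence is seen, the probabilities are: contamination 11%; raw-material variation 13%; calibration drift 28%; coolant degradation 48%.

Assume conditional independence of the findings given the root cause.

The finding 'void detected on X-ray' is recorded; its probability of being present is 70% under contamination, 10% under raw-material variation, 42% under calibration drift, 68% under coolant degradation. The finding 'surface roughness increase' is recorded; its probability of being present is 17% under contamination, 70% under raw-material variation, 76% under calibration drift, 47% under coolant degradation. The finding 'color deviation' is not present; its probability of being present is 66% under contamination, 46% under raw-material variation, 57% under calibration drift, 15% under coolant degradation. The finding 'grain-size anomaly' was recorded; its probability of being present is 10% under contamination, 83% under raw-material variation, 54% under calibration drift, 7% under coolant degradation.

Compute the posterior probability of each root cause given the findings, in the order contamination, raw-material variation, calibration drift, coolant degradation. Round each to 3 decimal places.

By Bayes' rule with conditional independence, the unnormalized weight for each hypothesis is prior × ∏ likelihoods (using 1 − P(present | H) for each absent finding):
  contamination: 0.11 × 0.70 × 0.17 × (1 − 0.66) × 0.10 = 0.00044506
  raw-material variation: 0.13 × 0.10 × 0.70 × (1 − 0.46) × 0.83 = 0.0040786
  calibration drift: 0.28 × 0.42 × 0.76 × (1 − 0.57) × 0.54 = 0.020753
  coolant degradation: 0.48 × 0.68 × 0.47 × (1 − 0.15) × 0.07 = 0.0091278
Normalizing constant Z = 0.00044506 + 0.0040786 + 0.020753 + 0.0091278 = 0.034405.
P(contamination | evidence) = 0.00044506 / 0.034405 ≈ 0.013
P(raw-material variation | evidence) = 0.0040786 / 0.034405 ≈ 0.119
P(calibration drift | evidence) = 0.020753 / 0.034405 ≈ 0.603
P(coolant degradation | evidence) = 0.0091278 / 0.034405 ≈ 0.265

0.013, 0.119, 0.603, 0.265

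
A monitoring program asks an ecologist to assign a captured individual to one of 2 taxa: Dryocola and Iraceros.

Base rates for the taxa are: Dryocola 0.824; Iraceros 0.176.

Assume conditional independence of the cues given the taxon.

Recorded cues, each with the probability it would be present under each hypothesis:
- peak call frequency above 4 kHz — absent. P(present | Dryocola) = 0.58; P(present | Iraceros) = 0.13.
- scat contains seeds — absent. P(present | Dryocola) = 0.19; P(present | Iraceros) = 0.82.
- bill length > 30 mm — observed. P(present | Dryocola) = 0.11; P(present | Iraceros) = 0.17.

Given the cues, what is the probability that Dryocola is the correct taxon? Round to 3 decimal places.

0.868

By Bayes' rule with conditional independence, the unnormalized weight for each hypothesis is prior × ∏ likelihoods (using 1 − P(present | H) for each absent cue):
  Dryocola: 0.824 × (1 − 0.58) × (1 − 0.19) × 0.11 = 0.030836
  Iraceros: 0.176 × (1 − 0.13) × (1 − 0.82) × 0.17 = 0.0046855
Normalizing constant Z = 0.030836 + 0.0046855 = 0.035521.
P(Dryocola | evidence) = 0.030836 / 0.035521 ≈ 0.868.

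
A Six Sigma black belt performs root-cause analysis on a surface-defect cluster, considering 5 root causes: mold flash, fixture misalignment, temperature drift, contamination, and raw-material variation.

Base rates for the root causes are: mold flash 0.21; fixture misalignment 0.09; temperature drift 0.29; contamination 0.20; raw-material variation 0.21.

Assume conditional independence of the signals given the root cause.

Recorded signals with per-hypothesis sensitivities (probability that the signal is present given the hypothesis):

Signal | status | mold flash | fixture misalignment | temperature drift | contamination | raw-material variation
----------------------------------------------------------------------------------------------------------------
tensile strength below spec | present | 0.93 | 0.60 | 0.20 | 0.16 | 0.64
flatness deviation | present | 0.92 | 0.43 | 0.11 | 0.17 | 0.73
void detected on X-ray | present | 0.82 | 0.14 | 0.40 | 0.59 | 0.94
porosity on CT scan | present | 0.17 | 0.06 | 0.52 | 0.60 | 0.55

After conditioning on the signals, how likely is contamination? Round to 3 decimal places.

0.024

By Bayes' rule with conditional independence, the unnormalized weight for each hypothesis is prior × ∏ likelihoods:
  mold flash: 0.21 × 0.93 × 0.92 × 0.82 × 0.17 = 0.025047
  fixture misalignment: 0.09 × 0.60 × 0.43 × 0.14 × 0.06 = 0.00019505
  temperature drift: 0.29 × 0.20 × 0.11 × 0.40 × 0.52 = 0.001327
  contamination: 0.20 × 0.16 × 0.17 × 0.59 × 0.60 = 0.0019258
  raw-material variation: 0.21 × 0.64 × 0.73 × 0.94 × 0.55 = 0.050724
The unnormalized weights sum to 0.079219.
P(contamination | evidence) = 0.0019258 / 0.079219 ≈ 0.024.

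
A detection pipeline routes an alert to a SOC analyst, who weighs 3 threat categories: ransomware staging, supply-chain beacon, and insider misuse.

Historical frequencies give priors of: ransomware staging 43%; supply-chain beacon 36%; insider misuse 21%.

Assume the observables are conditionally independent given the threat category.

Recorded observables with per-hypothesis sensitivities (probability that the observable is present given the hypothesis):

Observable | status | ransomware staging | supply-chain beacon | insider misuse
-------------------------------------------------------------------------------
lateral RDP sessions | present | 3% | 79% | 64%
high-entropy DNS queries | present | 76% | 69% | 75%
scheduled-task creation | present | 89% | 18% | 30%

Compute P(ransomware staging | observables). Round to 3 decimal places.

0.117

By Bayes' rule with conditional independence, the unnormalized weight for each hypothesis is prior × ∏ likelihoods:
  ransomware staging: 0.43 × 0.03 × 0.76 × 0.89 = 0.0087256
  supply-chain beacon: 0.36 × 0.79 × 0.69 × 0.18 = 0.035322
  insider misuse: 0.21 × 0.64 × 0.75 × 0.30 = 0.03024
Marginal likelihood of the evidence = 0.074288.
P(ransomware staging | evidence) = 0.0087256 / 0.074288 ≈ 0.117.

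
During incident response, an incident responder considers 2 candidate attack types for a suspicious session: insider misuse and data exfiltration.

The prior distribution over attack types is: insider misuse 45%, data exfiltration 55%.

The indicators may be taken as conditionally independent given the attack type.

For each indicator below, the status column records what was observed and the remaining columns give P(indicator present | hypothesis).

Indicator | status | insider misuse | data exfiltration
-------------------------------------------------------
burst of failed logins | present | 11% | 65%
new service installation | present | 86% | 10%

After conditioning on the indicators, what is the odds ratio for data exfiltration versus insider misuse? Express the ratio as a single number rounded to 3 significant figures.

0.840

Posterior odds equal prior odds times the likelihood ratio; only the two competing hypotheses matter.
  data exfiltration: 0.55 × 0.65 × 0.10 = 0.03575
  insider misuse: 0.45 × 0.11 × 0.86 = 0.04257
Posterior odds = 0.03575 / 0.04257 ≈ 0.840.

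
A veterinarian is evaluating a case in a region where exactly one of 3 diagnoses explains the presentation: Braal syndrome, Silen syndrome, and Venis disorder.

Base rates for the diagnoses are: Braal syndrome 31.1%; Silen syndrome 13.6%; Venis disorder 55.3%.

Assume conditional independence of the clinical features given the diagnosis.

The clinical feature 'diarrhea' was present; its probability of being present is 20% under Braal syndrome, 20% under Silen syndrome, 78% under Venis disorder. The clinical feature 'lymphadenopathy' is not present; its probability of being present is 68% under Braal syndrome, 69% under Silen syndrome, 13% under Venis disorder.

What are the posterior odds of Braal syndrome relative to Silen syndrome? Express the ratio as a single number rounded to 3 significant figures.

2.36

Posterior odds equal prior odds times the likelihood ratio; only the two competing hypotheses matter (using 1 − P(present | H) for each absent clinical feature).
  Braal syndrome: 0.311 × 0.20 × (1 − 0.68) = 0.019904
  Silen syndrome: 0.136 × 0.20 × (1 − 0.69) = 0.008432
Odds(Braal syndrome : Silen syndrome) = 0.019904 / 0.008432 ≈ 2.36.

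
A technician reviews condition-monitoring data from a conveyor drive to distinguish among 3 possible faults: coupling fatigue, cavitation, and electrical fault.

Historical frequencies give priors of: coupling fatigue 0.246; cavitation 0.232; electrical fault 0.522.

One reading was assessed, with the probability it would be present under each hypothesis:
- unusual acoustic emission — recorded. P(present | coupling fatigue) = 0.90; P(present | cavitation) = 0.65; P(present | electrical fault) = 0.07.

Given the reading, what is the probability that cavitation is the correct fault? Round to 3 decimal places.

For each hypothesis, the unnormalized posterior weight is prior × likelihood:
  coupling fatigue: 0.246 × 0.90 = 0.2214
  cavitation: 0.232 × 0.65 = 0.1508
  electrical fault: 0.522 × 0.07 = 0.03654
Marginal likelihood of the evidence = 0.40874.
P(cavitation | evidence) = 0.1508 / 0.40874 ≈ 0.369.

0.369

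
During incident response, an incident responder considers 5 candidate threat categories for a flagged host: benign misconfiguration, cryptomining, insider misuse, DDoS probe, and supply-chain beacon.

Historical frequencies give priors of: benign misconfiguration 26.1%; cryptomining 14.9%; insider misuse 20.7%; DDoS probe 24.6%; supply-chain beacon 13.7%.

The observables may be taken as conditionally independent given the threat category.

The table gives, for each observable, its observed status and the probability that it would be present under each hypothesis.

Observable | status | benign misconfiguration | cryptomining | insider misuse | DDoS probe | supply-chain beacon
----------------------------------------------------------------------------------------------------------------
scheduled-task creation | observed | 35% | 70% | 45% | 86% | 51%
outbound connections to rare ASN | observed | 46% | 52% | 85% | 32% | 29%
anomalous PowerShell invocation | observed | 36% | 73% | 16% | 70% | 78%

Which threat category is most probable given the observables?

DDoS probe

By Bayes' rule with conditional independence, the unnormalized weight for each hypothesis is prior × ∏ likelihoods:
  benign misconfiguration: 0.261 × 0.35 × 0.46 × 0.36 = 0.015128
  cryptomining: 0.149 × 0.70 × 0.52 × 0.73 = 0.039592
  insider misuse: 0.207 × 0.45 × 0.85 × 0.16 = 0.012668
  DDoS probe: 0.246 × 0.86 × 0.32 × 0.70 = 0.047389
  supply-chain beacon: 0.137 × 0.51 × 0.29 × 0.78 = 0.015805
Marginal likelihood of the evidence = 0.13058.
P(benign misconfiguration | evidence) ≈ 0.015128 / 0.13058 ≈ 0.116
P(cryptomining | evidence) ≈ 0.039592 / 0.13058 ≈ 0.303
P(insider misuse | evidence) ≈ 0.012668 / 0.13058 ≈ 0.097
P(DDoS probe | evidence) ≈ 0.047389 / 0.13058 ≈ 0.363
P(supply-chain beacon | evidence) ≈ 0.015805 / 0.13058 ≈ 0.121
The largest is 0.363, so DDoS probe is most probable.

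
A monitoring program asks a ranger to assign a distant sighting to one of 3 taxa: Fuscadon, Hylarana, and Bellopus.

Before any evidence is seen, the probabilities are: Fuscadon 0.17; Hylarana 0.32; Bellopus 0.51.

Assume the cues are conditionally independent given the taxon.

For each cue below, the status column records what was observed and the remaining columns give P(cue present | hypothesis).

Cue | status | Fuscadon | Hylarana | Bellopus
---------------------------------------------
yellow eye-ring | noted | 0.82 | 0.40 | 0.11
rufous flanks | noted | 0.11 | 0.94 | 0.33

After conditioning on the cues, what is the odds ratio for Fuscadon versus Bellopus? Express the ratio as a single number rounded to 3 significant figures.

0.828

Posterior odds equal prior odds times the likelihood ratio; only the two competing hypotheses matter.
  Fuscadon: 0.17 × 0.82 × 0.11 = 0.015334
  Bellopus: 0.51 × 0.11 × 0.33 = 0.018513
Posterior odds = 0.015334 / 0.018513 ≈ 0.828.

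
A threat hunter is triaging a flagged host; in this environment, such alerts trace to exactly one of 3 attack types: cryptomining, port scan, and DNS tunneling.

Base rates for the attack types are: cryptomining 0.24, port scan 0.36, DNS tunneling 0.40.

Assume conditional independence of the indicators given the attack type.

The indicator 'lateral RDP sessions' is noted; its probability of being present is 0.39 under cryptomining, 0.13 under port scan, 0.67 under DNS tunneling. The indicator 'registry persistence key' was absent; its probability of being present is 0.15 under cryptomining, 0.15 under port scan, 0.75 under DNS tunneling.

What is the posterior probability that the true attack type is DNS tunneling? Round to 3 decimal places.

Multiply each prior by the joint likelihood of the indicator pattern (using 1 − P(present | H) for each absent indicator):
  cryptomining: 0.24 × 0.39 × (1 − 0.15) = 0.07956
  port scan: 0.36 × 0.13 × (1 − 0.15) = 0.03978
  DNS tunneling: 0.40 × 0.67 × (1 − 0.75) = 0.067
Normalizing constant Z = 0.07956 + 0.03978 + 0.067 = 0.18634.
P(DNS tunneling | evidence) = 0.067 / 0.18634 ≈ 0.360.

0.360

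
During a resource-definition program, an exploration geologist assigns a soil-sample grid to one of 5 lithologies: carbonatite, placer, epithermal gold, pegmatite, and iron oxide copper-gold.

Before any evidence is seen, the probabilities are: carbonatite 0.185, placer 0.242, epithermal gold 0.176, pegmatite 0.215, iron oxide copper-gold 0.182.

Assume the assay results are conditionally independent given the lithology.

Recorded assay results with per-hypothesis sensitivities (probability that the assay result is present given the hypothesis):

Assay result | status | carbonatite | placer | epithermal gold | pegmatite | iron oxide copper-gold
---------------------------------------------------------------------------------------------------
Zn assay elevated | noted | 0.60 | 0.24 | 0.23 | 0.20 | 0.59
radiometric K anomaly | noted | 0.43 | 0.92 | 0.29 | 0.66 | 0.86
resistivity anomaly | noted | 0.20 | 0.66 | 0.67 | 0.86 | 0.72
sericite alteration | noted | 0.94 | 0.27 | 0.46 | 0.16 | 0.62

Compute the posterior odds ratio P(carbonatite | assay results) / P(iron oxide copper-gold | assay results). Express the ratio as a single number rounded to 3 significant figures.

0.218

The normalizing constant cancels in an odds ratio, so compute prior × likelihood for the two hypotheses only:
  carbonatite: 0.185 × 0.60 × 0.43 × 0.20 × 0.94 = 0.0089732
  iron oxide copper-gold: 0.182 × 0.59 × 0.86 × 0.72 × 0.62 = 0.041224
Odds(carbonatite : iron oxide copper-gold) = 0.0089732 / 0.041224 ≈ 0.218.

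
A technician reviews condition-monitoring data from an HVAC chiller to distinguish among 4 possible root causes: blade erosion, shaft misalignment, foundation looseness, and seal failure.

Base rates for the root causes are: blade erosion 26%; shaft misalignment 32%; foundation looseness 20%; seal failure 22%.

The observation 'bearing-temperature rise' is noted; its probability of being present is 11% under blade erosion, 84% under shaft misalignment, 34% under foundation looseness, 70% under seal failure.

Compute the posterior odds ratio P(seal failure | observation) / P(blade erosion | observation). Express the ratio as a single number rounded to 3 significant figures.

Posterior odds equal prior odds times the likelihood ratio; only the two competing hypotheses matter.
  seal failure: 0.22 × 0.70 = 0.154
  blade erosion: 0.26 × 0.11 = 0.0286
Posterior odds = 0.154 / 0.0286 ≈ 5.38.

5.38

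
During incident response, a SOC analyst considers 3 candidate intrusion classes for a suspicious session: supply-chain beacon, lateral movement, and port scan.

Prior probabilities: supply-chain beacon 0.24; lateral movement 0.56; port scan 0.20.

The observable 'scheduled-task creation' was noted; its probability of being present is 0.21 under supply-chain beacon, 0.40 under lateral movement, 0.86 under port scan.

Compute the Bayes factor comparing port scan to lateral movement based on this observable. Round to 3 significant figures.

2.15

Likelihood of this observable under each hypothesis:
  port scan: 0.86
  lateral movement: 0.4
Bayes factor = 0.86 / 0.4 ≈ 2.15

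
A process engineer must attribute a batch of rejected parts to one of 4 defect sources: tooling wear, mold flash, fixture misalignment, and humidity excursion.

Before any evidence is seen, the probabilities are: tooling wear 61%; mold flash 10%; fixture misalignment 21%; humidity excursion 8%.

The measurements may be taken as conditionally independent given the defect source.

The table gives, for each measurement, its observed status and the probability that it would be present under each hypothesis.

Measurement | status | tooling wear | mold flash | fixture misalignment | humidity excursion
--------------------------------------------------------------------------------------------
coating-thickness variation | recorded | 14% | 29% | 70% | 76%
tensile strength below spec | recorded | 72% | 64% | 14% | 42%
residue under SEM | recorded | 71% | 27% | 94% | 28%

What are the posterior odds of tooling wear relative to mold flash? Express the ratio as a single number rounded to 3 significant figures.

8.71

Unnormalized posterior weight (prior times the measurement likelihoods) for each of the two hypotheses:
  tooling wear: 0.61 × 0.14 × 0.72 × 0.71 = 0.043656
  mold flash: 0.10 × 0.29 × 0.64 × 0.27 = 0.0050112
Posterior odds = 0.043656 / 0.0050112 ≈ 8.71.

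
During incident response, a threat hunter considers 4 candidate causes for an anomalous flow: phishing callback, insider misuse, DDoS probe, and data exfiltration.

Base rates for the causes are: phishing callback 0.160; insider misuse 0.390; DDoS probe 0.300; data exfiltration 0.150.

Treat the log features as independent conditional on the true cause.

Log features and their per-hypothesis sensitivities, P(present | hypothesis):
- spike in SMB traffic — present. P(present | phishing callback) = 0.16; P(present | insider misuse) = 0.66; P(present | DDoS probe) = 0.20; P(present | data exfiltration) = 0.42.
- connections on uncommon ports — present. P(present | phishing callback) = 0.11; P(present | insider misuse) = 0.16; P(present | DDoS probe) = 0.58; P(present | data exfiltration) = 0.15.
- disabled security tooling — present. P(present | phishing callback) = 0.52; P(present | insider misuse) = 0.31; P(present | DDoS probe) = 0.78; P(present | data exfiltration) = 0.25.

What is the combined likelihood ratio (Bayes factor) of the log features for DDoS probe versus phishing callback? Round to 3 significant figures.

The Bayes factor is the ratio of the joint likelihoods of the log feature pattern under the two hypotheses.
  DDoS probe: 0.20 × 0.58 × 0.78 = 0.09048
  phishing callback: 0.16 × 0.11 × 0.52 = 0.009152
Bayes factor = 0.09048 / 0.009152 ≈ 9.89

9.89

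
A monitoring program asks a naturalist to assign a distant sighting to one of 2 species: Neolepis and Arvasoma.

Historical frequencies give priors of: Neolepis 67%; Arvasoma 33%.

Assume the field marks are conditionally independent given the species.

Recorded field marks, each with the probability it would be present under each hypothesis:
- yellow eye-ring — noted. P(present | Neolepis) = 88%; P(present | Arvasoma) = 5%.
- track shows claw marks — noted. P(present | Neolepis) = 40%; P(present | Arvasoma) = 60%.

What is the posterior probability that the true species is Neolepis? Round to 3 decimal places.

For each hypothesis, the unnormalized posterior weight is prior × product of the field mark likelihoods:
  Neolepis: 0.67 × 0.88 × 0.40 = 0.23584
  Arvasoma: 0.33 × 0.05 × 0.60 = 0.0099
The unnormalized weights sum to 0.24574.
P(Neolepis | evidence) = 0.23584 / 0.24574 ≈ 0.960.

0.960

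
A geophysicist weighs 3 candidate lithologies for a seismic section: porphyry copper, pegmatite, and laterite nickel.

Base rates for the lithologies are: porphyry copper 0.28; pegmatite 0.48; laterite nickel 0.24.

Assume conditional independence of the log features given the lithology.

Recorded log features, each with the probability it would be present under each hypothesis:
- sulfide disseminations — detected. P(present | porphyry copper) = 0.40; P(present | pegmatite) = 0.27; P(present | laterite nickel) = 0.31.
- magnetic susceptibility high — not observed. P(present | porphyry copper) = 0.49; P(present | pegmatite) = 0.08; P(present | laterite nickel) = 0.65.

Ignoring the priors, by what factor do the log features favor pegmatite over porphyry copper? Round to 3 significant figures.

Joint likelihood of the log feature pattern under each hypothesis (using 1 − P(present | H) for each absent log feature):
  pegmatite: 0.27 × (1 − 0.08) = 0.2484
  porphyry copper: 0.40 × (1 − 0.49) = 0.204
Bayes factor = 0.2484 / 0.204 ≈ 1.22

1.22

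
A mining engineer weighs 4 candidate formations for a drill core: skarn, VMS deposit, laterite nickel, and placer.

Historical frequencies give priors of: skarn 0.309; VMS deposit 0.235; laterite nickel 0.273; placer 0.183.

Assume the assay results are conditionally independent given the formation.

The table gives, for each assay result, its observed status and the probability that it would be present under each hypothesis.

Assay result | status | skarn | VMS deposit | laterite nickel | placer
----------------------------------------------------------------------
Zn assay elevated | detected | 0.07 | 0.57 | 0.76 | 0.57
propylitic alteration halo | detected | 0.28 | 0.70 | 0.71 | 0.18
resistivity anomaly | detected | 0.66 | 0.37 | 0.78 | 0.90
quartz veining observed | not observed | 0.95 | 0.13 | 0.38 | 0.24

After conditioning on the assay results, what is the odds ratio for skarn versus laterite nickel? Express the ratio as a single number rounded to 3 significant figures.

0.00281

Posterior odds equal prior odds times the likelihood ratio; only the two competing hypotheses matter (using 1 − P(present | H) for each absent assay result).
  skarn: 0.309 × 0.07 × 0.28 × 0.66 × (1 − 0.95) = 0.00019986
  laterite nickel: 0.273 × 0.76 × 0.71 × 0.78 × (1 − 0.38) = 0.07124
Posterior odds = 0.00019986 / 0.07124 ≈ 0.00281.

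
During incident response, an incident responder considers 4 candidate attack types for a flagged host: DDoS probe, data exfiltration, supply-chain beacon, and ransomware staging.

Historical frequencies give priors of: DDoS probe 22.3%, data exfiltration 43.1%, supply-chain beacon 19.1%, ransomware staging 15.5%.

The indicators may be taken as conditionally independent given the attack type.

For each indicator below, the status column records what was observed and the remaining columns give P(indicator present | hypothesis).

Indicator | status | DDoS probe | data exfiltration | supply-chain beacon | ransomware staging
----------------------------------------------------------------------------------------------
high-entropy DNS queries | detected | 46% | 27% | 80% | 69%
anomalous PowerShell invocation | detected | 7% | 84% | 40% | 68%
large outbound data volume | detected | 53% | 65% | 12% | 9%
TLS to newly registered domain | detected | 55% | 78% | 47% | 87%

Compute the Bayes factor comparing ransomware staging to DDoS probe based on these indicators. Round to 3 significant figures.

3.91

Joint likelihood of the indicator pattern under each hypothesis:
  ransomware staging: 0.69 × 0.68 × 0.09 × 0.87 = 0.036738
  DDoS probe: 0.46 × 0.07 × 0.53 × 0.55 = 0.0093863
Bayes factor = 0.036738 / 0.0093863 ≈ 3.91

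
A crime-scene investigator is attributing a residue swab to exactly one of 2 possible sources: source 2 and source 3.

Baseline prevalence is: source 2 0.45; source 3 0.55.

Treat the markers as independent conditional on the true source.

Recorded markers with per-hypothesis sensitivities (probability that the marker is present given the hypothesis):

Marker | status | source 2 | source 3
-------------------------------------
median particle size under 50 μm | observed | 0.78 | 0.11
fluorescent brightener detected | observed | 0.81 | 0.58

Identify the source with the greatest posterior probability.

By Bayes' rule with conditional independence, the unnormalized weight for each hypothesis is prior × ∏ likelihoods:
  source 2: 0.45 × 0.78 × 0.81 = 0.28431
  source 3: 0.55 × 0.11 × 0.58 = 0.03509
Normalizing constant Z = 0.28431 + 0.03509 = 0.3194.
P(source 2 | evidence) ≈ 0.28431 / 0.3194 ≈ 0.890
P(source 3 | evidence) ≈ 0.03509 / 0.3194 ≈ 0.110
The largest is 0.890, so source 2 is most probable.

source 2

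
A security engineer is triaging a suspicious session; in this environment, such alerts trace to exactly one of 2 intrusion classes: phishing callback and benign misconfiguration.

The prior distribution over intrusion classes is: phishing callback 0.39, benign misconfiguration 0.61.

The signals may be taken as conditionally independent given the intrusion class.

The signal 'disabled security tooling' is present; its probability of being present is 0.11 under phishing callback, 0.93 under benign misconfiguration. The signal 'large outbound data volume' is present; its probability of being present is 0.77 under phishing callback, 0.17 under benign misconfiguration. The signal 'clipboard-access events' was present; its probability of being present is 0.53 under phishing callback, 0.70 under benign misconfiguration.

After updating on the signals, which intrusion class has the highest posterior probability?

Multiply each prior by the joint likelihood of the signal pattern:
  phishing callback: 0.39 × 0.11 × 0.77 × 0.53 = 0.017507
  benign misconfiguration: 0.61 × 0.93 × 0.17 × 0.70 = 0.067509
Normalizing constant Z = 0.017507 + 0.067509 = 0.085016.
P(phishing callback | evidence) ≈ 0.017507 / 0.085016 ≈ 0.206
P(benign misconfiguration | evidence) ≈ 0.067509 / 0.085016 ≈ 0.794
The largest is 0.794, so benign misconfiguration is most probable.

benign misconfiguration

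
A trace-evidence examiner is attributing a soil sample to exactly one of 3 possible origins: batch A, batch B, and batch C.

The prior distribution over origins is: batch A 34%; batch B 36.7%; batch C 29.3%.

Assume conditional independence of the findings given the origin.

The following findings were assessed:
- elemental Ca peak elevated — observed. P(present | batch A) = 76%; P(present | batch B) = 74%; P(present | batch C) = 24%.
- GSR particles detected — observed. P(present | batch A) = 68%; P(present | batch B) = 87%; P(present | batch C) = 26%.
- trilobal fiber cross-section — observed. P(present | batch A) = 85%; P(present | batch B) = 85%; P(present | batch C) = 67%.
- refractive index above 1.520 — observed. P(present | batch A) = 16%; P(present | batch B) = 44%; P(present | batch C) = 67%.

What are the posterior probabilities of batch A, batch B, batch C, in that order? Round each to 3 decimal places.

By Bayes' rule with conditional independence, the unnormalized weight for each hypothesis is prior × ∏ likelihoods:
  batch A: 0.340 × 0.76 × 0.68 × 0.85 × 0.16 = 0.023897
  batch B: 0.367 × 0.74 × 0.87 × 0.85 × 0.44 = 0.088367
  batch C: 0.293 × 0.24 × 0.26 × 0.67 × 0.67 = 0.0082073
The unnormalized weights sum to 0.12047.
P(batch A | evidence) = 0.023897 / 0.12047 ≈ 0.198
P(batch B | evidence) = 0.088367 / 0.12047 ≈ 0.734
P(batch C | evidence) = 0.0082073 / 0.12047 ≈ 0.068

0.198, 0.734, 0.068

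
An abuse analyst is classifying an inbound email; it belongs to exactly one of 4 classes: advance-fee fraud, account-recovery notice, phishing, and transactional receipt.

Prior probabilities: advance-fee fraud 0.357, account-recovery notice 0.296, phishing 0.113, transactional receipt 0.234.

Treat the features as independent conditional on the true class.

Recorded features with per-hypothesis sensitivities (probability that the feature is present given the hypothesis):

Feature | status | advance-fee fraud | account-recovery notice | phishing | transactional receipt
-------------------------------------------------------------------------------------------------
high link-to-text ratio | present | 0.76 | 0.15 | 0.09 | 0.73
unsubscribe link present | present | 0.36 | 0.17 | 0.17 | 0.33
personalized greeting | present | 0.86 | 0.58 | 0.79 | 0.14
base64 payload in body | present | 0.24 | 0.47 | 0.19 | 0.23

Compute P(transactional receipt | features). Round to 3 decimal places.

0.075

By Bayes' rule with conditional independence, the unnormalized weight for each hypothesis is prior × ∏ likelihoods:
  advance-fee fraud: 0.357 × 0.76 × 0.36 × 0.86 × 0.24 = 0.02016
  account-recovery notice: 0.296 × 0.15 × 0.17 × 0.58 × 0.47 = 0.0020576
  phishing: 0.113 × 0.09 × 0.17 × 0.79 × 0.19 = 0.00025951
  transactional receipt: 0.234 × 0.73 × 0.33 × 0.14 × 0.23 = 0.0018151
The unnormalized weights sum to 0.024292.
P(transactional receipt | evidence) = 0.0018151 / 0.024292 ≈ 0.075.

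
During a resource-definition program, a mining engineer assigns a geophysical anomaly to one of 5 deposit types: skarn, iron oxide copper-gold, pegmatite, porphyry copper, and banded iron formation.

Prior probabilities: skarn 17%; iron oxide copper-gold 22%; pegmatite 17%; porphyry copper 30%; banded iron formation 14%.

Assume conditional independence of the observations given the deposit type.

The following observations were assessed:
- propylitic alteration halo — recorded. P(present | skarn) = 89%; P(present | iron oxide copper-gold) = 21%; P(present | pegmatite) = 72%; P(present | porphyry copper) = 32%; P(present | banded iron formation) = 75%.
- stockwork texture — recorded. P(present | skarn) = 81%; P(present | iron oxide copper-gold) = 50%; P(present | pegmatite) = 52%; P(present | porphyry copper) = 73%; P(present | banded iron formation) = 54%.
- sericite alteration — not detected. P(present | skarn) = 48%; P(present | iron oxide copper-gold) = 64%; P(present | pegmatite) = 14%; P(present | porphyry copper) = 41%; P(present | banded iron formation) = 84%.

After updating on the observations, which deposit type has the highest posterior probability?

By Bayes' rule with conditional independence, the unnormalized weight for each hypothesis is prior × ∏ likelihoods (using 1 − P(present | H) for each absent observation):
  skarn: 0.17 × 0.89 × 0.81 × (1 − 0.48) = 0.063728
  iron oxide copper-gold: 0.22 × 0.21 × 0.50 × (1 − 0.64) = 0.008316
  pegmatite: 0.17 × 0.72 × 0.52 × (1 − 0.14) = 0.054737
  porphyry copper: 0.30 × 0.32 × 0.73 × (1 − 0.41) = 0.041347
  banded iron formation: 0.14 × 0.75 × 0.54 × (1 − 0.84) = 0.009072
Marginal likelihood of the evidence = 0.1772.
P(skarn | evidence) ≈ 0.063728 / 0.1772 ≈ 0.360
P(iron oxide copper-gold | evidence) ≈ 0.008316 / 0.1772 ≈ 0.047
P(pegmatite | evidence) ≈ 0.054737 / 0.1772 ≈ 0.309
P(porphyry copper | evidence) ≈ 0.041347 / 0.1772 ≈ 0.233
P(banded iron formation | evidence) ≈ 0.009072 / 0.1772 ≈ 0.051
The largest is 0.360, so skarn is most probable.

skarn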